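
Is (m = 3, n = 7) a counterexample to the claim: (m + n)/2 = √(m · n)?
Substituting m = 3, n = 7:
LHS = (3 + 7)/2 = 5
RHS = √(3 · 7) = √(21) ≈ 4.583

Since LHS ≠ RHS, this pair disproves the claim.

Answer: Yes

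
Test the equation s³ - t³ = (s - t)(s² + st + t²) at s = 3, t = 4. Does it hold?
Holds

Substituting s = 3, t = 4:

LHS = 3³ - 4³ = -37
RHS = (3 - 4)(3² + 3·4 + 4²) = -37

LHS = RHS, so the equation holds at this point.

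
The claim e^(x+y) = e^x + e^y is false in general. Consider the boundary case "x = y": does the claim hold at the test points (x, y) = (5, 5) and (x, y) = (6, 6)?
At (5, 5): LHS = e^10 ≈ 22026.5 ≠ RHS = 2·e^5 ≈ 296.8
At (6, 6): LHS = e^12 ≈ 162754.8 ≠ RHS = 2·e^6 ≈ 806.9

Answer: No, fails at both test points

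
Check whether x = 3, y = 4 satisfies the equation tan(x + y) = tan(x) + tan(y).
Substituting x = 3, y = 4:

LHS = tan(3 + 4) = tan(7) ≈ 0.8714
RHS = tan(3) + tan(4) ≈ 1.015

LHS ≠ RHS, so the equation does not hold at this point.

Answer: Fails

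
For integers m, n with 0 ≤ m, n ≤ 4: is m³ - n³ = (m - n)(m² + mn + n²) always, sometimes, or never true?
Always true

The identity holds for every pair in the range. For instance at (m, n) = (4, 1): both sides equal 63.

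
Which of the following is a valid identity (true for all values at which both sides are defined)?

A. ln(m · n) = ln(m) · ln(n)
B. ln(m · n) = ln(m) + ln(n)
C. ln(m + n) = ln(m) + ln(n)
B

A: fails at (3, 5) — LHS = ln(15) ≈ 2.708, RHS = ln(3)·ln(5) ≈ 1.768.
B: holds — e.g. at (4, 5), both sides equal ln(20) ≈ 2.996.
C: fails at (4, 6) — LHS = ln(10) ≈ 2.303, RHS = ln(4) + ln(6) ≈ 3.178.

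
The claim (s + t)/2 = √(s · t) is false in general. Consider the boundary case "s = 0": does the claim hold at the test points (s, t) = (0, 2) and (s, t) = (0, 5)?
No, fails at both test points

At (0, 2): LHS = 1 ≠ RHS = 0
At (0, 5): LHS = 5/2 ≠ RHS = 0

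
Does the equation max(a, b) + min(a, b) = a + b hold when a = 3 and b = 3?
Holds

Substituting a = 3, b = 3:

LHS = max(3, 3) + min(3, 3) = 6
RHS = 3 + 3 = 6

LHS = RHS, so the equation holds at this point.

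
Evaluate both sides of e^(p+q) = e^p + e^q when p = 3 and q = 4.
LHS = e^(3+4) = e^7 ≈ 1097
RHS = e^3 + e^4 ≈ 74.68

LHS ≠ RHS (they differ by about 1022), so the equation does not hold here.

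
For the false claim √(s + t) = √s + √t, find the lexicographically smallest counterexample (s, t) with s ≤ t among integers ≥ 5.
(s, t) = (5, 5)

Substituting (5, 5) into the claim:
LHS = √(5 + 5) = √(10) ≈ 3.162
RHS = √5 + √5 = 2·√(5) ≈ 4.472

Since LHS ≠ RHS, this pair disproves the claim, and no lexicographically smaller pair (s ≤ t, integers ≥ 5) does.

For instance (5, 12) is also a counterexample (LHS = √(17) ≈ 4.123, RHS = √(5) + 2·√(3) ≈ 5.7), but it's lexicographically larger.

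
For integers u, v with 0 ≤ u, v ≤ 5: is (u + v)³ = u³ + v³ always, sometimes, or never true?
Sometimes true

It holds at (u, v) = (3, 0) (both sides equal 27), but fails at (u, v) = (3, 4) (LHS = 343, RHS = 91).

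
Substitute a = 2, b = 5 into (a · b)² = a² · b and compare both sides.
LHS = (2 · 5)² = 100
RHS = 2² · 5 = 20

LHS ≠ RHS, so the equation does not hold here.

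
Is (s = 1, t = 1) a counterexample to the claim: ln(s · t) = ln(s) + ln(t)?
Substituting s = 1, t = 1:
LHS = ln(1 · 1) = 0
RHS = ln(1) + ln(1) = 0

The sides agree, so this pair does not disprove the claim.

Answer: No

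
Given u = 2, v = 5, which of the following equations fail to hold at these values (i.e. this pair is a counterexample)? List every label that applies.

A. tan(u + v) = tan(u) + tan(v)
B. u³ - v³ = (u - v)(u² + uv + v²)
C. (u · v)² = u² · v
A, C

Evaluating each claim at the given values:
A. LHS = tan(7) ≈ 0.8714, RHS = tan(5) + tan(2) ≈ -5.566 → fails here (LHS ≠ RHS)
B. LHS = -117, RHS = -117 → holds here (LHS = RHS)
C. LHS = 100, RHS = 20 → fails here (LHS ≠ RHS)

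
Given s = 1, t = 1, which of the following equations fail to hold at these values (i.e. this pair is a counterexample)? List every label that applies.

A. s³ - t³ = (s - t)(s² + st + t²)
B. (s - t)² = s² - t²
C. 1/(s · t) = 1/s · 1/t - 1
C

Evaluating each claim at the given values:
A. LHS = 0, RHS = 0 → holds here (LHS = RHS)
B. LHS = 0, RHS = 0 → holds here (LHS = RHS)
C. LHS = 1, RHS = 0 → fails here (LHS ≠ RHS)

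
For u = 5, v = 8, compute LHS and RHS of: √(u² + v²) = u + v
LHS = √(5² + 8²) = √(89) ≈ 9.434
RHS = 5 + 8 = 13

LHS ≠ RHS (they differ by about 3.566), so the equation does not hold here.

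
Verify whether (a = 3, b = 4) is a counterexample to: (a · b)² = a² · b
Yes

Substituting a = 3, b = 4:
LHS = (3 · 4)² = 144
RHS = 3² · 4 = 36

Since LHS ≠ RHS, this pair disproves the claim.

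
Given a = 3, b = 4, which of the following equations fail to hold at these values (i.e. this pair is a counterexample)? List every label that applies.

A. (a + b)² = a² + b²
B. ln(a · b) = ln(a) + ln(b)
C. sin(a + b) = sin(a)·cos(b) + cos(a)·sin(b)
Evaluating each claim at the given values:
A. LHS = 49, RHS = 25 → fails here (LHS ≠ RHS)
B. LHS = ln(12) ≈ 2.485, RHS = ln(3) + ln(4) ≈ 2.485 → holds here (LHS = RHS)
C. LHS = sin(7) ≈ 0.657, RHS = sin(3)·cos(4) + sin(4)·cos(3) ≈ 0.657 → holds here (LHS = RHS)

Answer: A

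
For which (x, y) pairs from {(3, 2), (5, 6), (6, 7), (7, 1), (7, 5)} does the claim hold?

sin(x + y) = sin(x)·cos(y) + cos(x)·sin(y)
Testing each pair:
(3, 2): LHS = sin(5) ≈ -0.9589, RHS = sin(2)·cos(3) + sin(3)·cos(2) ≈ -0.9589 → holds
(5, 6): LHS = sin(11) ≈ -1, RHS = sin(5)·cos(6) + sin(6)·cos(5) ≈ -1 → holds
(6, 7): LHS = sin(13) ≈ 0.4202, RHS = sin(6)·cos(7) + sin(7)·cos(6) ≈ 0.4202 → holds
(7, 1): LHS = sin(8) ≈ 0.9894, RHS = sin(7)·cos(1) + sin(1)·cos(7) ≈ 0.9894 → holds
(7, 5): LHS = sin(12) ≈ -0.5366, RHS = sin(5)·cos(7) + sin(7)·cos(5) ≈ -0.5366 → holds

Every pair satisfies the claim.

Answer: All pairs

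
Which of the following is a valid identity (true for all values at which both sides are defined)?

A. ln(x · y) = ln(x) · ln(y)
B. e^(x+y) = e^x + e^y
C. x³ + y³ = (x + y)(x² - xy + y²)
A: fails at (2, 3) — LHS = ln(6) ≈ 1.792, RHS = ln(2)·ln(3) ≈ 0.7615.
B: fails at (4, 6) — LHS = e^10 ≈ 22026.5, RHS = e^4 + e^6 ≈ 458.
C: holds — e.g. at (0, 1), both sides equal 1.

Answer: C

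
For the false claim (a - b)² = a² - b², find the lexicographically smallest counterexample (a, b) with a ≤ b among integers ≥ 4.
(a, b) = (4, 5)

At (4, 4): both sides equal 0, so it holds there.

Substituting (4, 5) into the claim:
LHS = (4 - 5)² = 1
RHS = 4² - 5² = -9

Since LHS ≠ RHS, this pair disproves the claim, and no lexicographically smaller pair (a ≤ b, integers ≥ 4) does.

For instance (5, 11) is also a counterexample (LHS = 36, RHS = -96), but it's lexicographically larger.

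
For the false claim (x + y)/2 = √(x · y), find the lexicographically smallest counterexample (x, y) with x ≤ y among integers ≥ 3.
(x, y) = (3, 4)

Substituting (3, 4) into the claim:
LHS = (3 + 4)/2 = 7/2
RHS = √(3 · 4) = 2·√(3) ≈ 3.464

Since LHS ≠ RHS, this pair disproves the claim, and no lexicographically smaller pair (x ≤ y, integers ≥ 3) does.

For instance (5, 6) is also a counterexample (LHS = 11/2, RHS = √(30) ≈ 5.477), but it's lexicographically larger.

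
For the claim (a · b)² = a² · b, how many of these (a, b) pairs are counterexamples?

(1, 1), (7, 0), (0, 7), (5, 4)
1

Testing each pair:
(1, 1): LHS = 1, RHS = 1 → satisfies claim
(7, 0): LHS = 0, RHS = 0 → satisfies claim
(0, 7): LHS = 0, RHS = 0 → satisfies claim
(5, 4): LHS = 400, RHS = 100 → counterexample

That makes 1 counterexample.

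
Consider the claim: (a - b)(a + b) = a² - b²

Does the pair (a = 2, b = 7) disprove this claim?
Substituting a = 2, b = 7:
LHS = (2 - 7)(2 + 7) = -45
RHS = 2² - 7² = -45

The sides agree, so this pair does not disprove the claim.

Answer: No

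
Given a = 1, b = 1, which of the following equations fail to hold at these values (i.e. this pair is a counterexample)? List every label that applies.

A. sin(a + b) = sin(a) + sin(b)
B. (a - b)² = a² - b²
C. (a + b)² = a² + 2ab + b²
Evaluating each claim at the given values:
A. LHS = sin(2) ≈ 0.9093, RHS = 2·sin(1) ≈ 1.683 → fails here (LHS ≠ RHS)
B. LHS = 0, RHS = 0 → holds here (LHS = RHS)
C. LHS = 4, RHS = 4 → holds here (LHS = RHS)

Answer: A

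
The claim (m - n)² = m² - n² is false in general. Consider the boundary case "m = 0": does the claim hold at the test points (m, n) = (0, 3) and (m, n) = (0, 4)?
At (0, 3): LHS = 9 ≠ RHS = -9
At (0, 4): LHS = 16 ≠ RHS = -16

Answer: No, fails at both test points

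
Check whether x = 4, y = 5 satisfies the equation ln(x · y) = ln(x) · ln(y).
Substituting x = 4, y = 5:

LHS = ln(4 · 5) = ln(20) ≈ 2.996
RHS = ln(4) · ln(5) ≈ 2.231

LHS ≠ RHS, so the equation does not hold at this point.

Answer: Fails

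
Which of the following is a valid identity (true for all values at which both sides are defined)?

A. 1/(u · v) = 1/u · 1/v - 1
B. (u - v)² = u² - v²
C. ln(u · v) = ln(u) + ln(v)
C

A: fails at (3, 7) — LHS = 1/21, RHS = -20/21.
B: fails at (2, 4) — LHS = 4, RHS = -12.
C: holds — e.g. at (1, 1), both sides equal 0.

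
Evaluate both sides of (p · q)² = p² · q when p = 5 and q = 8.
LHS = (5 · 8)² = 1600
RHS = 5² · 8 = 200

LHS ≠ RHS, so the equation does not hold here.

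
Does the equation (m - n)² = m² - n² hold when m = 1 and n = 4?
Substituting m = 1, n = 4:

LHS = (1 - 4)² = 9
RHS = 1² - 4² = -15

LHS ≠ RHS, so the equation does not hold at this point.

Answer: Fails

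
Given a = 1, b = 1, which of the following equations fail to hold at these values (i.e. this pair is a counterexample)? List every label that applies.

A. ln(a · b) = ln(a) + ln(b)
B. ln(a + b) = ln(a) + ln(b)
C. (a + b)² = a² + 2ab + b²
Evaluating each claim at the given values:
A. LHS = 0, RHS = 0 → holds here (LHS = RHS)
B. LHS = ln(2) ≈ 0.6931, RHS = 0 → fails here (LHS ≠ RHS)
C. LHS = 4, RHS = 4 → holds here (LHS = RHS)

Answer: B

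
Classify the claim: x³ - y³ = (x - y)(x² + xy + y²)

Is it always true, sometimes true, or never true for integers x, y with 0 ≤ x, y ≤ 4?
The identity holds for every pair in the range. For instance at (x, y) = (3, 4): both sides equal -37.

Answer: Always true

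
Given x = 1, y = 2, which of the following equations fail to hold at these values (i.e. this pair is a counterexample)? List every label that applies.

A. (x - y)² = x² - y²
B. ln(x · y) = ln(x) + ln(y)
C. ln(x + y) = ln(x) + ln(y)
A, C

Evaluating each claim at the given values:
A. LHS = 1, RHS = -3 → fails here (LHS ≠ RHS)
B. LHS = ln(2) ≈ 0.6931, RHS = ln(2) ≈ 0.6931 → holds here (LHS = RHS)
C. LHS = ln(3) ≈ 1.099, RHS = ln(2) ≈ 0.6931 → fails here (LHS ≠ RHS)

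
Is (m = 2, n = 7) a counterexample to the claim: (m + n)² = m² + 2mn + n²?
Substituting m = 2, n = 7:
LHS = (2 + 7)² = 81
RHS = 2² + 2·2·7 + 7² = 81

The sides agree, so this pair does not disprove the claim.

Answer: No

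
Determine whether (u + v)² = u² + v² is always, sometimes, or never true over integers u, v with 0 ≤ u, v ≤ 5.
Sometimes true

It holds at (u, v) = (0, 5) (both sides equal 25), but fails at (u, v) = (4, 3) (LHS = 49, RHS = 25).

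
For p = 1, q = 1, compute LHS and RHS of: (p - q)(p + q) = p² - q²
LHS = (1 - 1)(1 + 1) = 0
RHS = 1² - 1² = 0

LHS = RHS: the two sides agree.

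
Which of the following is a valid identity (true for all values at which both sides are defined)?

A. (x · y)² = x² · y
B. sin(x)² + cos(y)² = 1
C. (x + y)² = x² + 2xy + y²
C

A: fails at (5, 5) — LHS = 625, RHS = 125.
B: fails at (2, 7) — LHS = cos(7)² + sin(2)² ≈ 1.395, RHS = 1.
C: holds — e.g. at (2, 5), both sides equal 49.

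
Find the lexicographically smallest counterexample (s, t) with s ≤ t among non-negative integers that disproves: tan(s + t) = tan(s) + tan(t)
(s, t) = (1, 1)

At (0, 2): both sides equal tan(2) ≈ -2.185, so it holds there.
At (0, 3): both sides equal tan(3) ≈ -0.1425, so it holds there.

Substituting (1, 1) into the claim:
LHS = tan(1 + 1) = tan(2) ≈ -2.185
RHS = tan(1) + tan(1) = 2·tan(1) ≈ 3.115

Since LHS ≠ RHS, this pair disproves the claim, and no lexicographically smaller pair (s ≤ t, non-negative integers) does.

For instance (2, 7) is also a counterexample (LHS = tan(9) ≈ -0.4523, RHS = tan(2) + tan(7) ≈ -1.314), but it's lexicographically larger.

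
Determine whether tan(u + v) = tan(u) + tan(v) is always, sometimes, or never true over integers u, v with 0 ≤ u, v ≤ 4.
Sometimes true

It holds at (u, v) = (2, 0) (both sides equal tan(2) ≈ -2.185), but fails at (u, v) = (2, 1) (LHS = tan(3) ≈ -0.1425, RHS = tan(2) + tan(1) ≈ -0.6276).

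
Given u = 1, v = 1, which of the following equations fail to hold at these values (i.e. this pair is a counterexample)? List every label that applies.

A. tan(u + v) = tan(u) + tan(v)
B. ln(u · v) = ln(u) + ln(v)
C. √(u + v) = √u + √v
A, C

Evaluating each claim at the given values:
A. LHS = tan(2) ≈ -2.185, RHS = 2·tan(1) ≈ 3.115 → fails here (LHS ≠ RHS)
B. LHS = 0, RHS = 0 → holds here (LHS = RHS)
C. LHS = √(2) ≈ 1.414, RHS = 2 → fails here (LHS ≠ RHS)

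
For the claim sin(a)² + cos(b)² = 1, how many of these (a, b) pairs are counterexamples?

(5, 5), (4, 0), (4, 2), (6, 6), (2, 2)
Testing each pair:
(5, 5): LHS = cos(5)² + sin(5)² = 1, RHS = 1 → satisfies claim
(4, 0): LHS = sin(4)² + 1 ≈ 1.573, RHS = 1 → counterexample
(4, 2): LHS = cos(2)² + sin(4)² ≈ 0.7459, RHS = 1 → counterexample
(6, 6): LHS = sin(6)² + cos(6)² = 1, RHS = 1 → satisfies claim
(2, 2): LHS = cos(2)² + sin(2)² = 1, RHS = 1 → satisfies claim

That makes 2 counterexamples.

Answer: 2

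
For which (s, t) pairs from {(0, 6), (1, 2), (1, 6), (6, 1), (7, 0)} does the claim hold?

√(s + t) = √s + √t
(0, 6), (7, 0)

Testing each pair:
(0, 6): LHS = √(6) ≈ 2.449, RHS = √(6) ≈ 2.449 → holds
(1, 2): LHS = √(3) ≈ 1.732, RHS = 1 + √(2) ≈ 2.414 → fails
(1, 6): LHS = √(7) ≈ 2.646, RHS = 1 + √(6) ≈ 3.449 → fails
(6, 1): LHS = √(7) ≈ 2.646, RHS = 1 + √(6) ≈ 3.449 → fails
(7, 0): LHS = √(7) ≈ 2.646, RHS = √(7) ≈ 2.646 → holds

2 of 5 pairs satisfy the claim.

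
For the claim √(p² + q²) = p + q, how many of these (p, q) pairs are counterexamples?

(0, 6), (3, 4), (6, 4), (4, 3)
3

Testing each pair:
(0, 6): LHS = 6, RHS = 6 → satisfies claim
(3, 4): LHS = 5, RHS = 7 → counterexample
(6, 4): LHS = 2·√(13) ≈ 7.211, RHS = 10 → counterexample
(4, 3): LHS = 5, RHS = 7 → counterexample

That makes 3 counterexamples.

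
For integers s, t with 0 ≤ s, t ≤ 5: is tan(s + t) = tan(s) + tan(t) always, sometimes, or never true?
It holds at (s, t) = (0, 1) (both sides equal tan(1) ≈ 1.557), but fails at (s, t) = (5, 1) (LHS = tan(6) ≈ -0.291, RHS = tan(5) + tan(1) ≈ -1.823).

Answer: Sometimes true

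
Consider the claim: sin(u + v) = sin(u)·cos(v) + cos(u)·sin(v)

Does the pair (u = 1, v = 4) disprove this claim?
Substituting u = 1, v = 4:
LHS = sin(1 + 4) = sin(5) ≈ -0.9589
RHS = sin(1)·cos(4) + cos(1)·sin(4) = sin(1)·cos(4) + sin(4)·cos(1) ≈ -0.9589

The sides agree, so this pair does not disprove the claim.

Answer: No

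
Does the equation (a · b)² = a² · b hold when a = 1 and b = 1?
Holds

Substituting a = 1, b = 1:

LHS = (1 · 1)² = 1
RHS = 1² · 1 = 1

LHS = RHS, so the equation holds at this point.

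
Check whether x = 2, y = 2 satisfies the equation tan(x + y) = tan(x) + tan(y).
Fails

Substituting x = 2, y = 2:

LHS = tan(2 + 2) = tan(4) ≈ 1.158
RHS = tan(2) + tan(2) = 2·tan(2) ≈ -4.37

LHS ≠ RHS, so the equation does not hold at this point.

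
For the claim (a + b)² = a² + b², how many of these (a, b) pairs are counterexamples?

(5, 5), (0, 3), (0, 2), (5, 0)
Testing each pair:
(5, 5): LHS = 100, RHS = 50 → counterexample
(0, 3): LHS = 9, RHS = 9 → satisfies claim
(0, 2): LHS = 4, RHS = 4 → satisfies claim
(5, 0): LHS = 25, RHS = 25 → satisfies claim

That makes 1 counterexample.

Answer: 1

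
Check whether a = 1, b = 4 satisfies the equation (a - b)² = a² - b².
Substituting a = 1, b = 4:

LHS = (1 - 4)² = 9
RHS = 1² - 4² = -15

LHS ≠ RHS, so the equation does not hold at this point.

Answer: Fails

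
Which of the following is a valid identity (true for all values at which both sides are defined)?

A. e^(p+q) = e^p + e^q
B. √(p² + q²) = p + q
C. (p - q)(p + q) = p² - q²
C

A: fails at (1, 4) — LHS = e^5 ≈ 148.4, RHS = e + e^4 ≈ 57.32.
B: fails at (4, 6) — LHS = 2·√(13) ≈ 7.211, RHS = 10.
C: holds — e.g. at (3, 5), both sides equal -16.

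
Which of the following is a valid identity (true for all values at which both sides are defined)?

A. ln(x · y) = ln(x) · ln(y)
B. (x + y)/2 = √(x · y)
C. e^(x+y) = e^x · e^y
A: fails at (3, 3) — LHS = ln(9) ≈ 2.197, RHS = ln(3)² ≈ 1.207.
B: fails at (5, 8) — LHS = 13/2, RHS = 2·√(10) ≈ 6.325.
C: holds — e.g. at (2, 5), both sides equal e^7 ≈ 1097.

Answer: C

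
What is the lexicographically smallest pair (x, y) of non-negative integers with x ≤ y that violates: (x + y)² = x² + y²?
At (0, 4): both sides equal 16, so it holds there.
At (0, 6): both sides equal 36, so it holds there.

Substituting (1, 1) into the claim:
LHS = (1 + 1)² = 4
RHS = 1² + 1² = 2

Since LHS ≠ RHS, this pair disproves the claim, and no lexicographically smaller pair (x ≤ y, non-negative integers) does.

For instance (3, 4) is also a counterexample (LHS = 49, RHS = 25), but it's lexicographically larger.

Answer: (x, y) = (1, 1)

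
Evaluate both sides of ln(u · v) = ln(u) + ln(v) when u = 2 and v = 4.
LHS = ln(2 · 4) = ln(8) ≈ 2.079
RHS = ln(2) + ln(4) ≈ 2.079

LHS = RHS: the two sides agree.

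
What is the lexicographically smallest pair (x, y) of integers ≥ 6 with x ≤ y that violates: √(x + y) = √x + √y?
(x, y) = (6, 6)

Substituting (6, 6) into the claim:
LHS = √(6 + 6) = 2·√(3) ≈ 3.464
RHS = √6 + √6 = 2·√(6) ≈ 4.899

Since LHS ≠ RHS, this pair disproves the claim, and no lexicographically smaller pair (x ≤ y, integers ≥ 6) does.

For instance (11, 12) is also a counterexample (LHS = √(23) ≈ 4.796, RHS = √(11) + 2·√(3) ≈ 6.781), but it's lexicographically larger.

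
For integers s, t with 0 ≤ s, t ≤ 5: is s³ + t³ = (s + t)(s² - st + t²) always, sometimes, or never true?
Always true

The identity holds for every pair in the range. For instance at (s, t) = (2, 1): both sides equal 9.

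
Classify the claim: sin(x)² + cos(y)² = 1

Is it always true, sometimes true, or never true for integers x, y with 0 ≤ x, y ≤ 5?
It holds at (x, y) = (0, 0) (both sides equal 1), but fails at (x, y) = (5, 1) (LHS = cos(1)² + sin(5)² ≈ 1.211, RHS = 1).

Answer: Sometimes true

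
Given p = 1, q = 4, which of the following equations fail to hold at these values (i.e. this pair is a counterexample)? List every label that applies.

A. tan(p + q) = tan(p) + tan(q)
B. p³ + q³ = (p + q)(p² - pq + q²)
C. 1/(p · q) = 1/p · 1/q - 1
Evaluating each claim at the given values:
A. LHS = tan(5) ≈ -3.381, RHS = tan(4) + tan(1) ≈ 2.715 → fails here (LHS ≠ RHS)
B. LHS = 65, RHS = 65 → holds here (LHS = RHS)
C. LHS = 1/4, RHS = -3/4 → fails here (LHS ≠ RHS)

Answer: A, C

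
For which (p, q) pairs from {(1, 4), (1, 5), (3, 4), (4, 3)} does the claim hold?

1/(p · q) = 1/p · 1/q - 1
Testing each pair:
(1, 4): LHS = 1/4, RHS = -3/4 → fails
(1, 5): LHS = 1/5, RHS = -4/5 → fails
(3, 4): LHS = 1/12, RHS = -11/12 → fails
(4, 3): LHS = 1/12, RHS = -11/12 → fails

No pair satisfies the claim.

Answer: None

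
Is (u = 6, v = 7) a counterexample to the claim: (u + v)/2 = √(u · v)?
Substituting u = 6, v = 7:
LHS = (6 + 7)/2 = 13/2
RHS = √(6 · 7) = √(42) ≈ 6.481

Since LHS ≠ RHS, this pair disproves the claim.

Answer: Yes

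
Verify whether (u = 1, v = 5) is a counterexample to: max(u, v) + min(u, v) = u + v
Substituting u = 1, v = 5:
LHS = max(1, 5) + min(1, 5) = 6
RHS = 1 + 5 = 6

The sides agree, so this pair does not disprove the claim.

Answer: No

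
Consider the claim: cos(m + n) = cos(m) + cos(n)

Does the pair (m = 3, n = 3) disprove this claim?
Yes

Substituting m = 3, n = 3:
LHS = cos(3 + 3) = cos(6) ≈ 0.9602
RHS = cos(3) + cos(3) = 2·cos(3) ≈ -1.98

Since LHS ≠ RHS, this pair disproves the claim.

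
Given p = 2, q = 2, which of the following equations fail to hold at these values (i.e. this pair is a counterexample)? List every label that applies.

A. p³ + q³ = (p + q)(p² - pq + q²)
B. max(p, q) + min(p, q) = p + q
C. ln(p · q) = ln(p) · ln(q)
C

Evaluating each claim at the given values:
A. LHS = 16, RHS = 16 → holds here (LHS = RHS)
B. LHS = 4, RHS = 4 → holds here (LHS = RHS)
C. LHS = ln(4) ≈ 1.386, RHS = ln(2)² ≈ 0.4805 → fails here (LHS ≠ RHS)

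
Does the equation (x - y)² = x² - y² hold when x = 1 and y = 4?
Substituting x = 1, y = 4:

LHS = (1 - 4)² = 9
RHS = 1² - 4² = -15

LHS ≠ RHS, so the equation does not hold at this point.

Answer: Fails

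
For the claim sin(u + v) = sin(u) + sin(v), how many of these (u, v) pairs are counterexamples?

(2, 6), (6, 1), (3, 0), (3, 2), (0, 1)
3

Testing each pair:
(2, 6): LHS = sin(8) ≈ 0.9894, RHS = sin(6) + sin(2) ≈ 0.6299 → counterexample
(6, 1): LHS = sin(7) ≈ 0.657, RHS = sin(6) + sin(1) ≈ 0.5621 → counterexample
(3, 0): LHS = sin(3) ≈ 0.1411, RHS = sin(3) ≈ 0.1411 → satisfies claim
(3, 2): LHS = sin(5) ≈ -0.9589, RHS = sin(3) + sin(2) ≈ 1.05 → counterexample
(0, 1): LHS = sin(1) ≈ 0.8415, RHS = sin(1) ≈ 0.8415 → satisfies claim

That makes 3 counterexamples.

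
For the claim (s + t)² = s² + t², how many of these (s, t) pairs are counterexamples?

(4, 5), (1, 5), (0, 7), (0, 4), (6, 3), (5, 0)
Testing each pair:
(4, 5): LHS = 81, RHS = 41 → counterexample
(1, 5): LHS = 36, RHS = 26 → counterexample
(0, 7): LHS = 49, RHS = 49 → satisfies claim
(0, 4): LHS = 16, RHS = 16 → satisfies claim
(6, 3): LHS = 81, RHS = 45 → counterexample
(5, 0): LHS = 25, RHS = 25 → satisfies claim

That makes 3 counterexamples.

Answer: 3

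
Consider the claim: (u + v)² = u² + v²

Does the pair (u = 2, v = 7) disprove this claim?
Substituting u = 2, v = 7:
LHS = (2 + 7)² = 81
RHS = 2² + 7² = 53

Since LHS ≠ RHS, this pair disproves the claim.

Answer: Yes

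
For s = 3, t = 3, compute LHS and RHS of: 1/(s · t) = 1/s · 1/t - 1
LHS = 1/(3 · 3) = 1/9
RHS = 1/3 · 1/3 - 1 = -8/9

LHS ≠ RHS, so the equation does not hold here.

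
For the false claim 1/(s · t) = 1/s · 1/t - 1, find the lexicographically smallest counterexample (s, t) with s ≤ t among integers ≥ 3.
Substituting (3, 3) into the claim:
LHS = 1/(3 · 3) = 1/9
RHS = 1/3 · 1/3 - 1 = -8/9

Since LHS ≠ RHS, this pair disproves the claim, and no lexicographically smaller pair (s ≤ t, integers ≥ 3) does.

For instance (5, 7) is also a counterexample (LHS = 1/35, RHS = -34/35), but it's lexicographically larger.

Answer: (s, t) = (3, 3)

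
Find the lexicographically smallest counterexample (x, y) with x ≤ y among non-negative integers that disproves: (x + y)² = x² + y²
(x, y) = (1, 1)

Substituting (1, 1) into the claim:
LHS = (1 + 1)² = 4
RHS = 1² + 1² = 2

Since LHS ≠ RHS, this pair disproves the claim, and no lexicographically smaller pair (x ≤ y, non-negative integers) does.

For instance (3, 3) is also a counterexample (LHS = 36, RHS = 18), but it's lexicographically larger.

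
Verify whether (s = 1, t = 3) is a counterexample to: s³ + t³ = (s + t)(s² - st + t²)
Substituting s = 1, t = 3:
LHS = 1³ + 3³ = 28
RHS = (1 + 3)(1² - 1·3 + 3²) = 28

The sides agree, so this pair does not disprove the claim.

Answer: No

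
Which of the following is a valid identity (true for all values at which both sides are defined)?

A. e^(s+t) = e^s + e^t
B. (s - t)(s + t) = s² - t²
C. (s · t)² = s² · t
A: fails at (4, 6) — LHS = e^10 ≈ 22026.5, RHS = e^4 + e^6 ≈ 458.
B: holds — e.g. at (3, 7), both sides equal -40.
C: fails at (5, 5) — LHS = 625, RHS = 125.

Answer: B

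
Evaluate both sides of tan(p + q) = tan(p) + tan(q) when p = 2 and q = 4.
LHS = tan(2 + 4) = tan(6) ≈ -0.291
RHS = tan(2) + tan(4) ≈ -1.027

LHS ≠ RHS (they differ by about 0.7362), so the equation does not hold here.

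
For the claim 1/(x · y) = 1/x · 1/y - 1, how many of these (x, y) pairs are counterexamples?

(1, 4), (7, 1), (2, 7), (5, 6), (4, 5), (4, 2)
Testing each pair:
(1, 4): LHS = 1/4, RHS = -3/4 → counterexample
(7, 1): LHS = 1/7, RHS = -6/7 → counterexample
(2, 7): LHS = 1/14, RHS = -13/14 → counterexample
(5, 6): LHS = 1/30, RHS = -29/30 → counterexample
(4, 5): LHS = 1/20, RHS = -19/20 → counterexample
(4, 2): LHS = 1/8, RHS = -7/8 → counterexample

That makes 6 counterexamples.

Answer: 6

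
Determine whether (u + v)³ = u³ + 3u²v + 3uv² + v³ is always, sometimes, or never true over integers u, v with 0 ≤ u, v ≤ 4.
The identity holds for every pair in the range. For instance at (u, v) = (4, 0): both sides equal 64.

Answer: Always true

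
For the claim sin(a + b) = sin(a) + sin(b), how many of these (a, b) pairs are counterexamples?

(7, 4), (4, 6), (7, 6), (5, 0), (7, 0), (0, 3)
3

Testing each pair:
(7, 4): LHS = sin(11) ≈ -1, RHS = sin(4) + sin(7) ≈ -0.09982 → counterexample
(4, 6): LHS = sin(10) ≈ -0.544, RHS = sin(4) + sin(6) ≈ -1.036 → counterexample
(7, 6): LHS = sin(13) ≈ 0.4202, RHS = sin(6) + sin(7) ≈ 0.3776 → counterexample
(5, 0): LHS = sin(5) ≈ -0.9589, RHS = sin(5) ≈ -0.9589 → satisfies claim
(7, 0): LHS = sin(7) ≈ 0.657, RHS = sin(7) ≈ 0.657 → satisfies claim
(0, 3): LHS = sin(3) ≈ 0.1411, RHS = sin(3) ≈ 0.1411 → satisfies claim

That makes 3 counterexamples.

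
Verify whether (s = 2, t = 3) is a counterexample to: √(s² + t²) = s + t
Substituting s = 2, t = 3:
LHS = √(2² + 3²) = √(13) ≈ 3.606
RHS = 2 + 3 = 5

Since LHS ≠ RHS, this pair disproves the claim.

Answer: Yes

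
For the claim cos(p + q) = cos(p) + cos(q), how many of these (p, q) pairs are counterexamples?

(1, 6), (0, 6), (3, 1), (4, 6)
Testing each pair:
(1, 6): LHS = cos(7) ≈ 0.7539, RHS = cos(1) + cos(6) ≈ 1.5 → counterexample
(0, 6): LHS = cos(6) ≈ 0.9602, RHS = cos(6) + 1 ≈ 1.96 → counterexample
(3, 1): LHS = cos(4) ≈ -0.6536, RHS = cos(3) + cos(1) ≈ -0.4497 → counterexample
(4, 6): LHS = cos(10) ≈ -0.8391, RHS = cos(4) + cos(6) ≈ 0.3065 → counterexample

That makes 4 counterexamples.

Answer: 4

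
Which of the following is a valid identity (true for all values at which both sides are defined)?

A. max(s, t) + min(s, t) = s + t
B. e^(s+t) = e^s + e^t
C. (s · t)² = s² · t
A

A: holds — e.g. at (5, 5), both sides equal 10.
B: fails at (5, 8) — LHS = e^13 ≈ 442413.4, RHS = e^5 + e^8 ≈ 3129.
C: fails at (1, 5) — LHS = 25, RHS = 5.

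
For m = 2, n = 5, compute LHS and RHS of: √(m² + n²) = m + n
LHS = √(2² + 5²) = √(29) ≈ 5.385
RHS = 2 + 5 = 7

LHS ≠ RHS (they differ by about 1.615), so the equation does not hold here.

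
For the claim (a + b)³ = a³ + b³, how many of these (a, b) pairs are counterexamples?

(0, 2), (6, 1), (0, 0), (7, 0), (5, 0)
1

Testing each pair:
(0, 2): LHS = 8, RHS = 8 → satisfies claim
(6, 1): LHS = 343, RHS = 217 → counterexample
(0, 0): LHS = 0, RHS = 0 → satisfies claim
(7, 0): LHS = 343, RHS = 343 → satisfies claim
(5, 0): LHS = 125, RHS = 125 → satisfies claim

That makes 1 counterexample.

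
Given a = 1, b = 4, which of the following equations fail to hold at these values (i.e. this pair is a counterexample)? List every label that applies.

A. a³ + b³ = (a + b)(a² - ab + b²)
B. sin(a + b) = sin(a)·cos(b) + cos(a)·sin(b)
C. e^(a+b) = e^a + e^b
Evaluating each claim at the given values:
A. LHS = 65, RHS = 65 → holds here (LHS = RHS)
B. LHS = sin(5) ≈ -0.9589, RHS = sin(1)·cos(4) + sin(4)·cos(1) ≈ -0.9589 → holds here (LHS = RHS)
C. LHS = e^5 ≈ 148.4, RHS = e + e^4 ≈ 57.32 → fails here (LHS ≠ RHS)

Answer: C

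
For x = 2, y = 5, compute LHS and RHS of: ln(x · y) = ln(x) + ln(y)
LHS = ln(2 · 5) = ln(10) ≈ 2.303
RHS = ln(2) + ln(5) ≈ 2.303

LHS = RHS: the two sides agree.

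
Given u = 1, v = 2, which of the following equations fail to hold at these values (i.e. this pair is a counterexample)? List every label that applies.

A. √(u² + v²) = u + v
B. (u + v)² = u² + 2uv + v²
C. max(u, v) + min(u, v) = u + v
A

Evaluating each claim at the given values:
A. LHS = √(5) ≈ 2.236, RHS = 3 → fails here (LHS ≠ RHS)
B. LHS = 9, RHS = 9 → holds here (LHS = RHS)
C. LHS = 3, RHS = 3 → holds here (LHS = RHS)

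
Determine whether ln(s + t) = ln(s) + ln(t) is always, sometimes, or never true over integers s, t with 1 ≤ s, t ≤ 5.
Sometimes true

It holds at (s, t) = (2, 2) (both sides equal ln(4) ≈ 1.386), but fails at (s, t) = (4, 2) (LHS = ln(6) ≈ 1.792, RHS = ln(2) + ln(4) ≈ 2.079).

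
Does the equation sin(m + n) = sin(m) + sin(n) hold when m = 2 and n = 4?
Fails

Substituting m = 2, n = 4:

LHS = sin(2 + 4) = sin(6) ≈ -0.2794
RHS = sin(2) + sin(4) ≈ 0.1525

LHS ≠ RHS, so the equation does not hold at this point.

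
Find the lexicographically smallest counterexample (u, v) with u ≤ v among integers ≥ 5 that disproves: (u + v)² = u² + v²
(u, v) = (5, 5)

Substituting (5, 5) into the claim:
LHS = (5 + 5)² = 100
RHS = 5² + 5² = 50

Since LHS ≠ RHS, this pair disproves the claim, and no lexicographically smaller pair (u ≤ v, integers ≥ 5) does.

For instance (5, 10) is also a counterexample (LHS = 225, RHS = 125), but it's lexicographically larger.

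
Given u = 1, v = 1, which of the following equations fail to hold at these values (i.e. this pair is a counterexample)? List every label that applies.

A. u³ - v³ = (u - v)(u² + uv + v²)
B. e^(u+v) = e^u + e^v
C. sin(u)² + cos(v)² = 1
Evaluating each claim at the given values:
A. LHS = 0, RHS = 0 → holds here (LHS = RHS)
B. LHS = e^2 ≈ 7.389, RHS = 2·e ≈ 5.437 → fails here (LHS ≠ RHS)
C. LHS = cos(1)² + sin(1)² = 1, RHS = 1 → holds here (LHS = RHS)

Answer: B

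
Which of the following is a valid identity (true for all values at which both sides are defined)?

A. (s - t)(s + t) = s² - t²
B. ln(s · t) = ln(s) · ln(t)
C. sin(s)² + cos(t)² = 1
A

A: holds — e.g. at (3, 7), both sides equal -40.
B: fails at (1, 2) — LHS = ln(2) ≈ 0.6931, RHS = 0.
C: fails at (1, 5) — LHS = cos(5)² + sin(1)² ≈ 0.7885, RHS = 1.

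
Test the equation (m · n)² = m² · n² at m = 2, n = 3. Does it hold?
Substituting m = 2, n = 3:

LHS = (2 · 3)² = 36
RHS = 2² · 3² = 36

LHS = RHS, so the equation holds at this point.

Answer: Holds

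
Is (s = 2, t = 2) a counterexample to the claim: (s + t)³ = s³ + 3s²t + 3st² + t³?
Substituting s = 2, t = 2:
LHS = (2 + 2)³ = 64
RHS = 2³ + 3·2²·2 + 3·2·2² + 2³ = 64

The sides agree, so this pair does not disprove the claim.

Answer: No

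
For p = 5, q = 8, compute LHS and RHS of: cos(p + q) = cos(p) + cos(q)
LHS = cos(5 + 8) = cos(13) ≈ 0.9074
RHS = cos(5) + cos(8) ≈ 0.1382

LHS ≠ RHS (they differ by about 0.7693), so the equation does not hold here.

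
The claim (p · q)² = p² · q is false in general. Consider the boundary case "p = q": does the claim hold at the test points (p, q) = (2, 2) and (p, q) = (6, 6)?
At (2, 2): LHS = 16 ≠ RHS = 8
At (6, 6): LHS = 1296 ≠ RHS = 216

Answer: No, fails at both test points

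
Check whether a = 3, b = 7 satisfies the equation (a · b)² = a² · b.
Fails

Substituting a = 3, b = 7:

LHS = (3 · 7)² = 441
RHS = 3² · 7 = 63

LHS ≠ RHS, so the equation does not hold at this point.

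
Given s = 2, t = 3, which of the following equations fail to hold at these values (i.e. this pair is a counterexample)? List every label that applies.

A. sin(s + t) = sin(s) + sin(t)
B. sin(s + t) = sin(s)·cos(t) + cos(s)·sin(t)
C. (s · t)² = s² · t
A, C

Evaluating each claim at the given values:
A. LHS = sin(5) ≈ -0.9589, RHS = sin(3) + sin(2) ≈ 1.05 → fails here (LHS ≠ RHS)
B. LHS = sin(5) ≈ -0.9589, RHS = sin(2)·cos(3) + sin(3)·cos(2) ≈ -0.9589 → holds here (LHS = RHS)
C. LHS = 36, RHS = 12 → fails here (LHS ≠ RHS)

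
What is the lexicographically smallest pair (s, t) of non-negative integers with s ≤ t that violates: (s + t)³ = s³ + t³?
(s, t) = (1, 1)

At (0, 2): both sides equal 8, so it holds there.
At (0, 6): both sides equal 216, so it holds there.

Substituting (1, 1) into the claim:
LHS = (1 + 1)³ = 8
RHS = 1³ + 1³ = 2

Since LHS ≠ RHS, this pair disproves the claim, and no lexicographically smaller pair (s ≤ t, non-negative integers) does.

For instance (3, 6) is also a counterexample (LHS = 729, RHS = 243), but it's lexicographically larger.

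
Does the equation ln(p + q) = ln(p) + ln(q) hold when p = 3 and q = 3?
Fails

Substituting p = 3, q = 3:

LHS = ln(3 + 3) = ln(6) ≈ 1.792
RHS = ln(3) + ln(3) = 2·ln(3) ≈ 2.197

LHS ≠ RHS, so the equation does not hold at this point.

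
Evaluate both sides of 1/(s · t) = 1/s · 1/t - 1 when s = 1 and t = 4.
LHS = 1/(1 · 4) = 1/4
RHS = 1/1 · 1/4 - 1 = -3/4

LHS ≠ RHS, so the equation does not hold here.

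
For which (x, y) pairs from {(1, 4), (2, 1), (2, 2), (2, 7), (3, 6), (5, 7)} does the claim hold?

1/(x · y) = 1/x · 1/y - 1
Testing each pair:
(1, 4): LHS = 1/4, RHS = -3/4 → fails
(2, 1): LHS = 1/2, RHS = -1/2 → fails
(2, 2): LHS = 1/4, RHS = -3/4 → fails
(2, 7): LHS = 1/14, RHS = -13/14 → fails
(3, 6): LHS = 1/18, RHS = -17/18 → fails
(5, 7): LHS = 1/35, RHS = -34/35 → fails

No pair satisfies the claim.

Answer: None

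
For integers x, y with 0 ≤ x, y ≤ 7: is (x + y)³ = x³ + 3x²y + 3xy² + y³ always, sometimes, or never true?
The identity holds for every pair in the range. For instance at (x, y) = (0, 1): both sides equal 1.

Answer: Always true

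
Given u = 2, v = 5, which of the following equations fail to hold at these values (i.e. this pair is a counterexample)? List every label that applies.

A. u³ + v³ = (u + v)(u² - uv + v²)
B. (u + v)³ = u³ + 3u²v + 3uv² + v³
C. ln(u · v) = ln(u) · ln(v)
Evaluating each claim at the given values:
A. LHS = 133, RHS = 133 → holds here (LHS = RHS)
B. LHS = 343, RHS = 343 → holds here (LHS = RHS)
C. LHS = ln(10) ≈ 2.303, RHS = ln(2)·ln(5) ≈ 1.116 → fails here (LHS ≠ RHS)

Answer: C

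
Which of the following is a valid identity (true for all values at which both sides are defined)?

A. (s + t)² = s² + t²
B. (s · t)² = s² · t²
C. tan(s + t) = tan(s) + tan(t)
A: fails at (5, 8) — LHS = 169, RHS = 89.
B: holds — e.g. at (1, 2), both sides equal 4.
C: fails at (3, 3) — LHS = tan(6) ≈ -0.291, RHS = 2·tan(3) ≈ -0.2851.

Answer: B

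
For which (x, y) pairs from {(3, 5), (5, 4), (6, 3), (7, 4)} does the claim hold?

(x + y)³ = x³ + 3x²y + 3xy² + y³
Testing each pair:
(3, 5): LHS = 512, RHS = 512 → holds
(5, 4): LHS = 729, RHS = 729 → holds
(6, 3): LHS = 729, RHS = 729 → holds
(7, 4): LHS = 1331, RHS = 1331 → holds

Every pair satisfies the claim.

Answer: All pairs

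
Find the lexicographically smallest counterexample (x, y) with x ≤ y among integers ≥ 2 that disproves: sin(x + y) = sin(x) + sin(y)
(x, y) = (2, 2)

Substituting (2, 2) into the claim:
LHS = sin(2 + 2) = sin(4) ≈ -0.7568
RHS = sin(2) + sin(2) = 2·sin(2) ≈ 1.819

Since LHS ≠ RHS, this pair disproves the claim, and no lexicographically smaller pair (x ≤ y, integers ≥ 2) does.

For instance (7, 9) is also a counterexample (LHS = sin(16) ≈ -0.2879, RHS = sin(9) + sin(7) ≈ 1.069), but it's lexicographically larger.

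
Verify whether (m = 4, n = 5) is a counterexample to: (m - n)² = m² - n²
Substituting m = 4, n = 5:
LHS = (4 - 5)² = 1
RHS = 4² - 5² = -9

Since LHS ≠ RHS, this pair disproves the claim.

Answer: Yes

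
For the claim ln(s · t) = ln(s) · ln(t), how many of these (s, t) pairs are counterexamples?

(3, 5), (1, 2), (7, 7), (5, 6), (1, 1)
4

Testing each pair:
(3, 5): LHS = ln(15) ≈ 2.708, RHS = ln(3)·ln(5) ≈ 1.768 → counterexample
(1, 2): LHS = ln(2) ≈ 0.6931, RHS = 0 → counterexample
(7, 7): LHS = ln(49) ≈ 3.892, RHS = ln(7)² ≈ 3.787 → counterexample
(5, 6): LHS = ln(30) ≈ 3.401, RHS = ln(5)·ln(6) ≈ 2.884 → counterexample
(1, 1): LHS = 0, RHS = 0 → satisfies claim

That makes 4 counterexamples.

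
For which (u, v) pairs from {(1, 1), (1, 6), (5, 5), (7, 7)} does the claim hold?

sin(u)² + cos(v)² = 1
(1, 1), (5, 5), (7, 7)

Testing each pair:
(1, 1): LHS = cos(1)² + sin(1)² = 1, RHS = 1 → holds
(1, 6): LHS = sin(1)² + cos(6)² ≈ 1.63, RHS = 1 → fails
(5, 5): LHS = cos(5)² + sin(5)² = 1, RHS = 1 → holds
(7, 7): LHS = sin(7)² + cos(7)² = 1, RHS = 1 → holds

3 of 4 pairs satisfy the claim.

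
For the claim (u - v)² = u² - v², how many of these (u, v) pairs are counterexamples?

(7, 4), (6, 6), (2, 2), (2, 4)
Testing each pair:
(7, 4): LHS = 9, RHS = 33 → counterexample
(6, 6): LHS = 0, RHS = 0 → satisfies claim
(2, 2): LHS = 0, RHS = 0 → satisfies claim
(2, 4): LHS = 4, RHS = -12 → counterexample

That makes 2 counterexamples.

Answer: 2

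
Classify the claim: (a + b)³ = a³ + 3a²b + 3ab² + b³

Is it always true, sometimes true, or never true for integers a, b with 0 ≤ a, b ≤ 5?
Always true

The identity holds for every pair in the range. For instance at (a, b) = (1, 1): both sides equal 8.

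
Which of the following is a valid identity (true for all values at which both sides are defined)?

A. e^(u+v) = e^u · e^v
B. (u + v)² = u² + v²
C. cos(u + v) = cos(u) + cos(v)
A

A: holds — e.g. at (0, 1), both sides equal e ≈ 2.718.
B: fails at (2, 7) — LHS = 81, RHS = 53.
C: fails at (5, 5) — LHS = cos(10) ≈ -0.8391, RHS = 2·cos(5) ≈ 0.5673.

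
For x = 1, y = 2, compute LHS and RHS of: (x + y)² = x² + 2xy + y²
LHS = (1 + 2)² = 9
RHS = 1² + 2·1·2 + 2² = 9

LHS = RHS: the two sides agree.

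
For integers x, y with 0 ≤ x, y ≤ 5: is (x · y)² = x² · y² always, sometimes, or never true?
Always true

The identity holds for every pair in the range. For instance at (x, y) = (4, 4): both sides equal 256.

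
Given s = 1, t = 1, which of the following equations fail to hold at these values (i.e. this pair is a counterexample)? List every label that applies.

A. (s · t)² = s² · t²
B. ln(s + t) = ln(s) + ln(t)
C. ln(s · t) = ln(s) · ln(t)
Evaluating each claim at the given values:
A. LHS = 1, RHS = 1 → holds here (LHS = RHS)
B. LHS = ln(2) ≈ 0.6931, RHS = 0 → fails here (LHS ≠ RHS)
C. LHS = 0, RHS = 0 → holds here (LHS = RHS)

Answer: B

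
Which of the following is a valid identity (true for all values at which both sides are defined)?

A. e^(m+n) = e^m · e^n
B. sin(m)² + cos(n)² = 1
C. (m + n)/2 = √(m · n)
A

A: holds — e.g. at (1, 3), both sides equal e^4 ≈ 54.6.
B: fails at (1, 4) — LHS = cos(4)² + sin(1)² ≈ 1.135, RHS = 1.
C: fails at (2, 7) — LHS = 9/2, RHS = √(14) ≈ 3.742.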